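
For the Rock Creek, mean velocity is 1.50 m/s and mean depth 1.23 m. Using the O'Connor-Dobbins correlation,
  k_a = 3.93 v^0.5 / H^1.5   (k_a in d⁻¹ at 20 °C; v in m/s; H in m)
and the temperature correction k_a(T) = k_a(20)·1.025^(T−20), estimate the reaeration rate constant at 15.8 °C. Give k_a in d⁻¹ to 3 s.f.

k_a ≈ 3.18 d⁻¹

k_a(20) = 3.93 × 1.50^0.5 / 1.23^1.5 = 3.93 × 1.225 / 1.364 = 3.528 d⁻¹.
k_a(15.8) = 3.528 × 1.025^(15.8−20) = 3.528 × 0.9015 = 3.181 d⁻¹.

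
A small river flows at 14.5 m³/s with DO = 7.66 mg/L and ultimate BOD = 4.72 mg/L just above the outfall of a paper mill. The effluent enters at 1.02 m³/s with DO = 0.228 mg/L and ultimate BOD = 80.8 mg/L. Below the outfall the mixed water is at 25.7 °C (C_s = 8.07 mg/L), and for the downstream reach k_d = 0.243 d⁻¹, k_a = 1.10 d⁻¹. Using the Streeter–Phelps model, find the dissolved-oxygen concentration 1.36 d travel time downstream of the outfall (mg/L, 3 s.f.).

DO ≈ 6.51 mg/L

Mixed DO = (14.5×7.66 + 1.02×0.228)/(14.5+1.02) = 111.3/15.52 = 7.172 mg/L.
Mixed L₀ = (14.5×4.72 + 1.02×80.8)/(15.52) = 150.9/15.52 = 9.720 mg/L.
Initial deficit D₀ = C_s − DO₀ = 8.07 − 7.172 = 0.8984 mg/L.
D(1.36) = [0.243×9.720/(1.10−0.243)](e^(−0.243×1.36) − e^(−1.10×1.36)) + 0.8984 e^(−1.10×1.36)
= 2.756 × (0.7186 − 0.2240) + 0.8984 × 0.2240 = 1.564 mg/L.
DO = 8.07 − 1.564 = 6.506 mg/L.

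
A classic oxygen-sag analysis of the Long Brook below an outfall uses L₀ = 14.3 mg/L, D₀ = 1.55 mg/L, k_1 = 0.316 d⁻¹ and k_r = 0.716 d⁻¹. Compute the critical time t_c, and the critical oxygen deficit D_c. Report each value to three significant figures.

At the critical point dD/dt = 0, so k_1 L₀ e^(−k_1 t) = k_r D. Substituting D(t) from the Streeter–Phelps equation and solving for t gives
t_c = ln[(k_r/k_1)(1 − D₀(k_r−k_1)/(k_1 L₀))] / (k_r−k_1).
Here k_r−k_1 = 0.4000 d⁻¹ and 1 − D₀(k_r−k_1)/(k_1 L₀) = 1 − 1.55×0.4000/(0.316×14.3) = 0.8628, so
t_c = ln(2.266 × 0.8628) / 0.4000 = 0.6704 / 0.4000 = 1.676 d.
D_c = (k_1/k_r) L₀ e^(−k_1 t_c) = (0.316/0.716) × 14.3 × e^(−0.316×1.676) = 0.4413 × 14.3 × 0.5888 = 3.716 mg/L.

t_c ≈ 1.68 d; D_c ≈ 3.72 mg/L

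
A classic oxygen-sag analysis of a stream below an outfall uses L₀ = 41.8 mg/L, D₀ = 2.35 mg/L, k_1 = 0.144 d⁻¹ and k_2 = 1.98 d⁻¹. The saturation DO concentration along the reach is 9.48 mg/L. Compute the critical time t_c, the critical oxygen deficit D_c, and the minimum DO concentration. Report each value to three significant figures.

t_c = [1/(k_2−k_1)] ln[(k_2/k_1)(1 − D₀(k_2−k_1)/(k_1 L₀))]
= [1/(1.98−0.144)] ln[(1.98/0.144)(1 − 2.35×1.836/(0.144×41.8))]
= (1/1.836) ln[13.75 × 0.2832] = 0.5447 × ln(3.894) = 0.5447 × 1.359 = 0.7404 d.
D_c = (k_1/k_2) L₀ e^(−k_1 t_c) = (0.144/1.98) × 41.8 × e^(−0.144×0.7404) = 0.07273 × 41.8 × 0.8989 = 2.733 mg/L.
Minimum DO = C_s − D_c = 9.48 − 2.733 = 6.747 mg/L.

t_c ≈ 0.740 d; D_c ≈ 2.73 mg/L; min DO ≈ 6.75 mg/L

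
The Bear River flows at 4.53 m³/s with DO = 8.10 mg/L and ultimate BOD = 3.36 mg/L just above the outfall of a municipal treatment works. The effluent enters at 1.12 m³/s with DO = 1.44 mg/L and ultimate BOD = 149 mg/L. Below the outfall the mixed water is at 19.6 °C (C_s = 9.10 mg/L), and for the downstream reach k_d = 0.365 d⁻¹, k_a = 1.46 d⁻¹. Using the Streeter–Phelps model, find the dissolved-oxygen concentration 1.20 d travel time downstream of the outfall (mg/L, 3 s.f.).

Mixed DO = (4.53×8.10 + 1.12×1.44)/(4.53+1.12) = 38.31/5.650 = 6.780 mg/L.
Mixed L₀ = (4.53×3.36 + 1.12×149)/(5.650) = 182.1/5.650 = 32.23 mg/L.
Initial deficit D₀ = C_s − DO₀ = 9.10 − 6.780 = 2.320 mg/L.
D(1.20) = [0.365×32.23/(1.46−0.365)](e^(−0.365×1.20) − e^(−1.46×1.20)) + 2.320 e^(−1.46×1.20)
= 10.74 × (0.6453 − 0.1734) + 2.320 × 0.1734 = 5.472 mg/L.
DO = 9.10 − 5.472 = 3.628 mg/L.

DO ≈ 3.63 mg/L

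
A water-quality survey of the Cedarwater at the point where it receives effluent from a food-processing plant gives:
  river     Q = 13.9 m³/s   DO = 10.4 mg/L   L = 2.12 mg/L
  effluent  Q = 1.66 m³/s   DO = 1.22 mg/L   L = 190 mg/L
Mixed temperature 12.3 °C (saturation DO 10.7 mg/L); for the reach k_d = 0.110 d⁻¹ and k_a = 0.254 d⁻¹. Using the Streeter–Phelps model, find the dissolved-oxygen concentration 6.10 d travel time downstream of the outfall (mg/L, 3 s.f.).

DO ≈ 5.37 mg/L

Mixed DO = (13.9×10.4 + 1.66×1.22)/(13.9+1.66) = 146.6/15.56 = 9.421 mg/L.
Mixed L₀ = (13.9×2.12 + 1.66×190)/(15.56) = 344.9/15.56 = 22.16 mg/L.
Initial deficit D₀ = C_s − DO₀ = 10.7 − 9.421 = 1.279 mg/L.
D(6.10) = [0.110×22.16/(0.254−0.110)](e^(−0.110×6.10) − e^(−0.254×6.10)) + 1.279 e^(−0.254×6.10)
= 16.93 × (0.5112 − 0.2124) + 1.279 × 0.2124 = 5.331 mg/L.
DO = 10.7 − 5.331 = 5.369 mg/L.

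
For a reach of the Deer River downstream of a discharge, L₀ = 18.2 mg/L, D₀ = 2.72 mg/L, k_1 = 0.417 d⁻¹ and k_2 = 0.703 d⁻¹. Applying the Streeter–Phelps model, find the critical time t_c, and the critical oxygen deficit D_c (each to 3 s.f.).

t_c ≈ 1.45 d; D_c ≈ 5.90 mg/L

t_c = [1/(k_2−k_1)] ln[(k_2/k_1)(1 − D₀(k_2−k_1)/(k_1 L₀))]
= [1/(0.703−0.417)] ln[(0.703/0.417)(1 − 2.72×0.2860/(0.417×18.2))]
= (1/0.2860) ln[1.686 × 0.8975] = 3.497 × ln(1.513) = 3.497 × 0.4141 = 1.448 d.
D_c = (k_1/k_2) L₀ e^(−k_1 t_c) = (0.417/0.703) × 18.2 × e^(−0.417×1.448) = 0.5932 × 18.2 × 0.5467 = 5.902 mg/L.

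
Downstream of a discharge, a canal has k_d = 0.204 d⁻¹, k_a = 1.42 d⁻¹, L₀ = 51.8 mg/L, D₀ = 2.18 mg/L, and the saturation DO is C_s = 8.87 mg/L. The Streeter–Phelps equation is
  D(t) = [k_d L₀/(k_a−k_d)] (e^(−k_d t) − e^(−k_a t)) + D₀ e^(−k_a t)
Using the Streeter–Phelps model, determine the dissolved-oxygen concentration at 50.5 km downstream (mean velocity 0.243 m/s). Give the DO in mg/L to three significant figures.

DO ≈ 3.76 mg/L

Travel time t = x/v = 50.5 km / (0.243 m/s) = 50500 m / 0.243 m/s = 207800 s = 2.405 d.
k_d L₀/(k_a−k_d) = 0.204×51.8/(1.42−0.204) = 10.57/1.216 = 8.690 mg/L.
e^(−k_d t) = e^(−0.204×2.405) = 0.6122; e^(−k_a t) = e^(−1.42×2.405) = 0.03286.
D = 8.690 × (0.6122 − 0.03286) + 2.18 × 0.03286 = 5.035 + 0.07163 = 5.106 mg/L.
DO = C_s − D = 8.87 − 5.106 = 3.764 mg/L.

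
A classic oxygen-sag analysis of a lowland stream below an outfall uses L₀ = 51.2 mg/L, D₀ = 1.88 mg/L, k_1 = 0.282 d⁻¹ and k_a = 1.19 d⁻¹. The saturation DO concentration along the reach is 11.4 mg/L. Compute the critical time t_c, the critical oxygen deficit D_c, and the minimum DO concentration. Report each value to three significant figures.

t_c ≈ 1.45 d; D_c ≈ 8.07 mg/L; min DO ≈ 3.33 mg/L

With k_a/k_1 = 4.220 and 1 − D₀(k_a−k_1)/(k_1 L₀) = 0.8818,
t_c = ln(4.220 × 0.8818) / (1.19 − 0.282) = ln(3.721) / 0.9080 = 1.314/0.9080 = 1.447 d.
D_c = (k_1/k_a) L₀ e^(−k_1 t_c) = (0.282/1.19) × 51.2 × e^(−0.282×1.447) = 0.2370 × 51.2 × 0.6649 = 8.068 mg/L.
Minimum DO = C_s − D_c = 11.4 − 8.068 = 3.332 mg/L.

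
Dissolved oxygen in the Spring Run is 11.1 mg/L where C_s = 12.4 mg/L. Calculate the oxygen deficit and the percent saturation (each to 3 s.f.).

D = C_s − C = 12.4 − 11.1 = 1.30 mg/L.
% saturation = 11.1/12.4 × 100 = 89.5 %.

D ≈ 1.30 mg/L; 89.5 % saturation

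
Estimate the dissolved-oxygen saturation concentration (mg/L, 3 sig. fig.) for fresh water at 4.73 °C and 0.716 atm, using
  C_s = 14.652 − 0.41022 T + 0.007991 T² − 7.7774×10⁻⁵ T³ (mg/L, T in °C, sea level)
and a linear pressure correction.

C_s ≈ 9.22 mg/L

At sea level: C_s = 14.652 − 0.41022×4.73 + 0.007991×4.73² − 7.7774×10⁻⁵×4.73³ = 12.88 mg/L.
Pressure correction: C_s' = 12.88 × 0.716 = 9.224 mg/L.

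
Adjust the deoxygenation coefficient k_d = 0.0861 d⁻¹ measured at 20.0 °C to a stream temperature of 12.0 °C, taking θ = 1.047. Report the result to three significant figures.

k_d ≈ 0.0596 d⁻¹

k_d(T₂) = k_d(T₁) · θ^(T₂−T₁) = 0.0861 × 1.047^(12.0−20.0)
= 0.0861 × 1.047^-8.00 = 0.0861 × 0.6925 = 0.05963 d⁻¹.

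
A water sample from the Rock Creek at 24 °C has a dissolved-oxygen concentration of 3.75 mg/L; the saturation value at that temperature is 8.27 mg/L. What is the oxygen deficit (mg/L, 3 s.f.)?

D ≈ 4.52 mg/L

D = C_s − C = 8.27 − 3.75 = 4.52 mg/L.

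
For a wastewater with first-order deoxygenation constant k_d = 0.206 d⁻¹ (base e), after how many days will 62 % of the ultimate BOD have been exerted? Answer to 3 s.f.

y/L₀ = 1 − e^(−k_d t) = 0.62 ⇒ e^(−k_d t) = 0.380
t = −ln(0.380) / 0.206 = 0.9676 / 0.206 = 4.697 d.

t ≈ 4.70 d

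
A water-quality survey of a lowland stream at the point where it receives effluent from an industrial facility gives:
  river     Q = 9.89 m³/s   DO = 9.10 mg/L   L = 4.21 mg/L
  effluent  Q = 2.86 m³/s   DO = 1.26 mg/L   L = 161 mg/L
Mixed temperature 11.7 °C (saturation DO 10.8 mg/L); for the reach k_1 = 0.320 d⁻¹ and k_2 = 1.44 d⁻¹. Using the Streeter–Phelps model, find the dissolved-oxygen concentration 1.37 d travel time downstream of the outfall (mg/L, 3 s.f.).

DO ≈ 4.63 mg/L

Mixed DO = (9.89×9.10 + 2.86×1.26)/(9.89+2.86) = 93.60/12.75 = 7.341 mg/L.
Mixed L₀ = (9.89×4.21 + 2.86×161)/(12.75) = 502.1/12.75 = 39.38 mg/L.
Initial deficit D₀ = C_s − DO₀ = 10.8 − 7.341 = 3.459 mg/L.
D(1.37) = [0.320×39.38/(1.44−0.320)](e^(−0.320×1.37) − e^(−1.44×1.37)) + 3.459 e^(−1.44×1.37)
= 11.25 × (0.6451 − 0.1391) + 3.459 × 0.1391 = 6.174 mg/L.
DO = 10.8 − 6.174 = 4.626 mg/L.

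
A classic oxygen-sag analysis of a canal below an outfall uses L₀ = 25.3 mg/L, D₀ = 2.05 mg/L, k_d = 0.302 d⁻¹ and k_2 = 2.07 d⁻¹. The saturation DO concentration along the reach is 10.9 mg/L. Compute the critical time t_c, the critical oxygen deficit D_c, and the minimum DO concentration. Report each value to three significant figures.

With k_2/k_d = 6.854 and 1 − D₀(k_2−k_d)/(k_d L₀) = 0.5256,
t_c = ln(6.854 × 0.5256) / (2.07 − 0.302) = ln(3.603) / 1.768 = 1.282/1.768 = 0.7250 d.
L(t_c) = L₀ e^(−k_d t_c) = 25.3 × 0.8034 = 20.33 mg/L, and at the critical point k_2 D_c = k_d L, so D_c = (0.302/2.07) × 20.33 = 2.965 mg/L.
Minimum DO = C_s − D_c = 10.9 − 2.965 = 7.935 mg/L.

t_c ≈ 0.725 d; D_c ≈ 2.97 mg/L; min DO ≈ 7.93 mg/L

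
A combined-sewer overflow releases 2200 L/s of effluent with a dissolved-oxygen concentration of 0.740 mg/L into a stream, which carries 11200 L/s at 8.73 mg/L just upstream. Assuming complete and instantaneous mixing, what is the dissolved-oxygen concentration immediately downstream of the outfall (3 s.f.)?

Flow-weighted mixing: C = (Q_r C_r + Q_w C_w)/(Q_r + Q_w)
= (11200×8.73 + 2200×0.740)/(11200 + 2200) = 99400/13400 = 7.418 mg/L.

7.42 mg/L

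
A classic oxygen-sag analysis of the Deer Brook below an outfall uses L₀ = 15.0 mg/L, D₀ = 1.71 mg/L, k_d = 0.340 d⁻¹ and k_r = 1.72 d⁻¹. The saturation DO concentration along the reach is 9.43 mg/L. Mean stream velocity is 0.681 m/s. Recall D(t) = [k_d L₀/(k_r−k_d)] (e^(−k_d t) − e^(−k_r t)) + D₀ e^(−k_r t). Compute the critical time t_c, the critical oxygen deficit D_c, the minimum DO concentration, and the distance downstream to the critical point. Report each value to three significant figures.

t_c = [1/(k_r−k_d)] ln[(k_r/k_d)(1 − D₀(k_r−k_d)/(k_d L₀))]
= [1/(1.72−0.340)] ln[(1.72/0.340)(1 − 1.71×1.380/(0.340×15.0))]
= (1/1.380) ln[5.059 × 0.5373] = 0.7246 × ln(2.718) = 0.7246 × 0.9999 = 0.7246 d.
L(t_c) = L₀ e^(−k_d t_c) = 15.0 × 0.7816 = 11.72 mg/L, and at the critical point k_r D_c = k_d L, so D_c = (0.340/1.72) × 11.72 = 2.318 mg/L.
Minimum DO = C_s − D_c = 9.43 − 2.318 = 7.112 mg/L.
x_c = v t_c = 0.681 m/s × 0.7246 d × 86400 s/d = 42630 m ≈ 42.6 km.

t_c ≈ 0.725 d; D_c ≈ 2.32 mg/L; min DO ≈ 7.11 mg/L; x_c ≈ 42.6 km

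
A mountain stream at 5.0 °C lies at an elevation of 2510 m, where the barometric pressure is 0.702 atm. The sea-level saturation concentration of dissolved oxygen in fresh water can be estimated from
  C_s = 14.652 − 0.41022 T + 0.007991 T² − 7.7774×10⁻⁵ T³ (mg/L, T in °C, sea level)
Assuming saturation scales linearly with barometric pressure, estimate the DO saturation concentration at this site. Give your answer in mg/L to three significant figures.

At sea level: C_s = 14.652 − 0.41022×5.0 + 0.007991×5.0² − 7.7774×10⁻⁵×5.0³ = 12.79 mg/L.
Pressure correction: C_s' = 12.79 × 0.702 = 8.979 mg/L.

C_s ≈ 8.98 mg/L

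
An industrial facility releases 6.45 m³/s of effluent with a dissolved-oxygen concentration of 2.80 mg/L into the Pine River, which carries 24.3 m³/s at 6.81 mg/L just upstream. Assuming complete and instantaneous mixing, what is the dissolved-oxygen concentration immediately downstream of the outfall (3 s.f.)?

Flow-weighted mixing: C = (Q_r C_r + Q_w C_w)/(Q_r + Q_w)
= (24.3×6.81 + 6.45×2.80)/(24.3 + 6.45) = 183.5/30.75 = 5.969 mg/L.

5.97 mg/L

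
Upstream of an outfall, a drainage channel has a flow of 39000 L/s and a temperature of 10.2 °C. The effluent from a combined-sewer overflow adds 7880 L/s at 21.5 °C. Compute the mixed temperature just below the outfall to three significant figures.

12.1 °C

Flow-weighted mixing: C = (Q_r C_r + Q_w C_w)/(Q_r + Q_w)
= (39000×10.2 + 7880×21.5)/(39000 + 7880) = 567200/46880 = 12.10 °C.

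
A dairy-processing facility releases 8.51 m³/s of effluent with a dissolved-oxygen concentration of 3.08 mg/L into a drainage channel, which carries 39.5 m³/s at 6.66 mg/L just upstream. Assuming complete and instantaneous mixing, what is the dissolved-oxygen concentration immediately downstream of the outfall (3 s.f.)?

Flow-weighted mixing: C = (Q_r C_r + Q_w C_w)/(Q_r + Q_w)
= (39.5×6.66 + 8.51×3.08)/(39.5 + 8.51) = 289.3/48.01 = 6.025 mg/L.

6.03 mg/L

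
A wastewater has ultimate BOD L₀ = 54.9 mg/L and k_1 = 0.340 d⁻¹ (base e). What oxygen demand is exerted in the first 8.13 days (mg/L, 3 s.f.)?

y ≈ 51.4 mg/L

y_t = L₀(1 − e^(−k_1 t)) = 54.9 × (1 − e^(−0.340×8.13))
= 54.9 × (1 − 0.06303) = 54.9 × 0.9370 = 51.44 mg/L.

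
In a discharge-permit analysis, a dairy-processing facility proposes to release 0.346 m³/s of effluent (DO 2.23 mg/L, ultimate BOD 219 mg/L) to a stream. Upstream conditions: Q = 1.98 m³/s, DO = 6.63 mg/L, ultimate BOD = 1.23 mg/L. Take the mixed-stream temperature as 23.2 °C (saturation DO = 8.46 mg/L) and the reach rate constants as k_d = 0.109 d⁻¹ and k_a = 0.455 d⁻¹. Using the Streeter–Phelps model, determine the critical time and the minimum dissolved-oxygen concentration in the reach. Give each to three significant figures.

Mixed DO = (1.98×6.63 + 0.346×2.23)/(1.98+0.346) = 13.90/2.326 = 5.975 mg/L.
Mixed L₀ = (1.98×1.23 + 0.346×219)/(2.326) = 78.21/2.326 = 33.62 mg/L.
Initial deficit D₀ = C_s − DO₀ = 8.46 − 5.975 = 2.485 mg/L.
t_c = (1/0.3460) ln[(0.455/0.109)(1 − 2.485×0.3460/(0.109×33.62))] = 2.890 × ln(3.195) = 3.357 d.
D_c = (0.109/0.455) × 33.62 × e^(−0.109×3.357) = 0.2396 × 33.62 × 0.6935 = 5.586 mg/L.
Minimum DO = 8.46 − 5.586 = 2.874 mg/L.

t_c ≈ 3.36 d; minimum DO ≈ 2.87 mg/L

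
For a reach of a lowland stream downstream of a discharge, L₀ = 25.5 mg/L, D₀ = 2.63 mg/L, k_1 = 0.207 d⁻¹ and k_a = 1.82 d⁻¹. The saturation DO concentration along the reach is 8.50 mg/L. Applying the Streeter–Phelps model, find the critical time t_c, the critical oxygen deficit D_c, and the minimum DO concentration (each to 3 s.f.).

t_c = [1/(k_a−k_1)] ln[(k_a/k_1)(1 − D₀(k_a−k_1)/(k_1 L₀))]
= [1/(1.82−0.207)] ln[(1.82/0.207)(1 − 2.63×1.613/(0.207×25.5))]
= (1/1.613) ln[8.792 × 0.1963] = 0.6200 × ln(1.726) = 0.6200 × 0.5459 = 0.3384 d.
L(t_c) = L₀ e^(−k_1 t_c) = 25.5 × 0.9323 = 23.77 mg/L, and at the critical point k_a D_c = k_1 L, so D_c = (0.207/1.82) × 23.77 = 2.704 mg/L.
Minimum DO = C_s − D_c = 8.50 − 2.704 = 5.796 mg/L.

t_c ≈ 0.338 d; D_c ≈ 2.70 mg/L; min DO ≈ 5.80 mg/L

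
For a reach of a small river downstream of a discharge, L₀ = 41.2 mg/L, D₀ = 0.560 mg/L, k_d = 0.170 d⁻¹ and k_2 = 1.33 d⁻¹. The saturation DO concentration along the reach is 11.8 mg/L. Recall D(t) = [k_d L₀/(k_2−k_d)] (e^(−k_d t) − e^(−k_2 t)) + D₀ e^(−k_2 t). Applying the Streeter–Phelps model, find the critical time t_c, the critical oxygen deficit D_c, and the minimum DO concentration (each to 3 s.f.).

t_c ≈ 1.69 d; D_c ≈ 3.95 mg/L; min DO ≈ 7.85 mg/L

At the critical point dD/dt = 0, so k_d L₀ e^(−k_d t) = k_2 D. Substituting D(t) from the Streeter–Phelps equation and solving for t gives
t_c = ln[(k_2/k_d)(1 − D₀(k_2−k_d)/(k_d L₀))] / (k_2−k_d).
Here k_2−k_d = 1.160 d⁻¹ and 1 − D₀(k_2−k_d)/(k_d L₀) = 1 − 0.560×1.160/(0.170×41.2) = 0.9073, so
t_c = ln(7.824 × 0.9073) / 1.160 = 1.960 / 1.160 = 1.689 d.
D_c = (k_d/k_2) L₀ e^(−k_d t_c) = (0.170/1.33) × 41.2 × e^(−0.170×1.689) = 0.1278 × 41.2 × 0.7504 = 3.951 mg/L.
Minimum DO = C_s − D_c = 11.8 − 3.951 = 7.849 mg/L.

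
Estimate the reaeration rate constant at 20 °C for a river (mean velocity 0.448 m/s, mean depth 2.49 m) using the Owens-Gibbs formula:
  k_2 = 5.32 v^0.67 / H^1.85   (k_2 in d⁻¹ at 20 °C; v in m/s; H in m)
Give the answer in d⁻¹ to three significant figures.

k_2 ≈ 0.575 d⁻¹

k_2 = 5.32 × 0.448^0.67 / 2.49^1.85 = 5.32 × 0.5839 / 5.407 = 0.5745 d⁻¹.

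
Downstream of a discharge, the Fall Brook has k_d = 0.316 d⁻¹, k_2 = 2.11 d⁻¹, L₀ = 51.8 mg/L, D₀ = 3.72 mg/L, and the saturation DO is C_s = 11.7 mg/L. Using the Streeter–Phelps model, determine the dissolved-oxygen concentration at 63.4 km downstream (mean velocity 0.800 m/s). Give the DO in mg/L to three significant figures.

DO ≈ 5.65 mg/L

Travel time t = x/v = 63.4 km / (0.800 m/s) = 63400 m / 0.800 m/s = 79250 s = 0.9172 d.
k_d L₀/(k_2−k_d) = 0.316×51.8/(2.11−0.316) = 16.37/1.794 = 9.124 mg/L.
e^(−k_d t) = e^(−0.316×0.9172) = 0.7484; e^(−k_2 t) = e^(−2.11×0.9172) = 0.1444.
D = 9.124 × (0.7484 − 0.1444) + 3.72 × 0.1444 = 5.511 + 0.5371 = 6.048 mg/L.
DO = C_s − D = 11.7 − 6.048 = 5.652 mg/L.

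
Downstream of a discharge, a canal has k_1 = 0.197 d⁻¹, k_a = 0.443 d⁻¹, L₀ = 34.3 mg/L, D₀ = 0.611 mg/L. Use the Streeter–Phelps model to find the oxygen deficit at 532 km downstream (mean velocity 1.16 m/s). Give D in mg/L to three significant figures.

D ≈ 7.10 mg/L

Travel time t = x/v = 532 km / (1.16 m/s) = 532000 m / 1.16 m/s = 458600 s = 5.308 d.
k_1 L₀/(k_a−k_1) = 0.197×34.3/(0.443−0.197) = 6.757/0.2460 = 27.47 mg/L.
e^(−k_1 t) = e^(−0.197×5.308) = 0.3514; e^(−k_a t) = e^(−0.443×5.308) = 0.09523.
D = 27.47 × (0.3514 − 0.09523) + 0.611 × 0.09523 = 7.038 + 0.05818 = 7.096 mg/L.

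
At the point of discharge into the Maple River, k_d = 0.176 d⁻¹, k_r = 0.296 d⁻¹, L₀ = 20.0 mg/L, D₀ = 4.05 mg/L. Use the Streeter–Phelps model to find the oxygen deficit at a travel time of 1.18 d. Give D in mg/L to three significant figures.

D ≈ 6.00 mg/L

k_d L₀/(k_r−k_d) = 0.176×20.0/(0.296−0.176) = 3.520/0.1200 = 29.33 mg/L.
e^(−k_d t) = e^(−0.176×1.180) = 0.8125; e^(−k_r t) = e^(−0.296×1.180) = 0.7052.
D = 29.33 × (0.8125 − 0.7052) + 4.05 × 0.7052 = 3.147 + 2.856 = 6.003 mg/L.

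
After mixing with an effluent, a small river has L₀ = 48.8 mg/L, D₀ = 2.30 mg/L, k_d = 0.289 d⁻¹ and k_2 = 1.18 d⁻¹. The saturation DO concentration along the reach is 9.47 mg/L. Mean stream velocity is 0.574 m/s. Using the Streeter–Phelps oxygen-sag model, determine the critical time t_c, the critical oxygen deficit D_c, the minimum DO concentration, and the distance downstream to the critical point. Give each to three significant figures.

With k_2/k_d = 4.083 and 1 − D₀(k_2−k_d)/(k_d L₀) = 0.8547,
t_c = ln(4.083 × 0.8547) / (1.18 − 0.289) = ln(3.490) / 0.8910 = 1.250/0.8910 = 1.403 d.
D_c = (k_d/k_2) L₀ e^(−k_d t_c) = (0.289/1.18) × 48.8 × e^(−0.289×1.403) = 0.2449 × 48.8 × 0.6667 = 7.969 mg/L.
Minimum DO = C_s − D_c = 9.47 − 7.969 = 1.501 mg/L.
x_c = v t_c = 0.574 m/s × 1.403 d × 86400 s/d = 69570 m ≈ 69.6 km.

t_c ≈ 1.40 d; D_c ≈ 7.97 mg/L; min DO ≈ 1.50 mg/L; x_c ≈ 69.6 km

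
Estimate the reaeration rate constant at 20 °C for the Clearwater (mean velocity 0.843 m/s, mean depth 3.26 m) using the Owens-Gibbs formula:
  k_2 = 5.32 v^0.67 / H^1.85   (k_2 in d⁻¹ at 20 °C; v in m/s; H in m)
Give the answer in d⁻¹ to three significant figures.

k_2 = 5.32 × 0.843^0.67 / 3.26^1.85 = 5.32 × 0.8919 / 8.901 = 0.5330 d⁻¹.

k_2 ≈ 0.533 d⁻¹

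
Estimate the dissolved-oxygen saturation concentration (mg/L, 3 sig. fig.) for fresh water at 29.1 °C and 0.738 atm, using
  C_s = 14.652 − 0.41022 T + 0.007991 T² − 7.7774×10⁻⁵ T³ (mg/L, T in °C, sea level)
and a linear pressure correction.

At sea level: C_s = 14.652 − 0.41022×29.1 + 0.007991×29.1² − 7.7774×10⁻⁵×29.1³ = 7.565 mg/L.
Pressure correction: C_s' = 7.565 × 0.738 = 5.583 mg/L.

C_s ≈ 5.58 mg/L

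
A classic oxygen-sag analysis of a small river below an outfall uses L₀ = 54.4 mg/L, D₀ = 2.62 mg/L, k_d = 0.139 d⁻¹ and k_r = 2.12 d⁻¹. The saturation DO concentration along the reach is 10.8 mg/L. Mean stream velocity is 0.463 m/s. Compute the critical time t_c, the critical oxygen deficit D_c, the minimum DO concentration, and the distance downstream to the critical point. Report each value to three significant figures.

t_c ≈ 0.790 d; D_c ≈ 3.20 mg/L; min DO ≈ 7.60 mg/L; x_c ≈ 31.6 km

With k_r/k_d = 15.25 and 1 − D₀(k_r−k_d)/(k_d L₀) = 0.3136,
t_c = ln(15.25 × 0.3136) / (2.12 − 0.139) = ln(4.783) / 1.981 = 1.565/1.981 = 0.7900 d.
D_c = (k_d/k_r) L₀ e^(−k_d t_c) = (0.139/2.12) × 54.4 × e^(−0.139×0.7900) = 0.06557 × 54.4 × 0.8960 = 3.196 mg/L.
Minimum DO = C_s − D_c = 10.8 − 3.196 = 7.604 mg/L.
x_c = v t_c = 0.463 m/s × 0.7900 d × 86400 s/d = 31600 m ≈ 31.6 km.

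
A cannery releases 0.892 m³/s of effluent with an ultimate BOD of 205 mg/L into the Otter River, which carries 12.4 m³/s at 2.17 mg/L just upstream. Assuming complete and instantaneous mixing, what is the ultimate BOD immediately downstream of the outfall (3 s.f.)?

Flow-weighted mixing: C = (Q_r C_r + Q_w C_w)/(Q_r + Q_w)
= (12.4×2.17 + 0.892×205)/(12.4 + 0.892) = 209.8/13.29 = 15.78 mg/L.

15.8 mg/L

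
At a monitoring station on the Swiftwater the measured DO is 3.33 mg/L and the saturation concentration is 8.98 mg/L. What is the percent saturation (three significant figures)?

% saturation = C/C_s × 100 = 3.33/8.98 × 100 = 37.1 %.

37.1 % saturation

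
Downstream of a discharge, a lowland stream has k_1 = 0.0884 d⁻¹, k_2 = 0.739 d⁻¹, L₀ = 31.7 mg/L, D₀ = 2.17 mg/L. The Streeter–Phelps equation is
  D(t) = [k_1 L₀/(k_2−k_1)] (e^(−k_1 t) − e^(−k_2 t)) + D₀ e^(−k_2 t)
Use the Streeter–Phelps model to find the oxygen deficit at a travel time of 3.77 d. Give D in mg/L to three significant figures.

k_1 L₀/(k_2−k_1) = 0.0884×31.7/(0.739−0.0884) = 2.802/0.6506 = 4.307 mg/L.
e^(−k_1 t) = e^(−0.0884×3.770) = 0.7166; e^(−k_2 t) = e^(−0.739×3.770) = 0.06167.
D = 4.307 × (0.7166 − 0.06167) + 2.17 × 0.06167 = 2.821 + 0.1338 = 2.955 mg/L.

D ≈ 2.95 mg/L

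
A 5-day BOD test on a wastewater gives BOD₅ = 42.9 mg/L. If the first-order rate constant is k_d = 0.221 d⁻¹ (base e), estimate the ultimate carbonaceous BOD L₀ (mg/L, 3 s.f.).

BOD₅ = L₀(1 − e^(−5k_d)) ⇒ L₀ = BOD₅ / (1 − e^(−5×0.221))
= 42.9 / (1 − 0.3312) = 42.9 / 0.6688 = 64.15 mg/L.

L₀ ≈ 64.1 mg/L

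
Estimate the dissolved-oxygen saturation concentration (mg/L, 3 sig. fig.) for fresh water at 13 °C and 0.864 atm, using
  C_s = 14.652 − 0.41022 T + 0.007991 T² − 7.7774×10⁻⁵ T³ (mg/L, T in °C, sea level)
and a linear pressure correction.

At sea level: C_s = 14.652 − 0.41022×13 + 0.007991×13² − 7.7774×10⁻⁵×13³ = 10.50 mg/L.
Pressure correction: C_s' = 10.50 × 0.864 = 9.071 mg/L.

C_s ≈ 9.07 mg/L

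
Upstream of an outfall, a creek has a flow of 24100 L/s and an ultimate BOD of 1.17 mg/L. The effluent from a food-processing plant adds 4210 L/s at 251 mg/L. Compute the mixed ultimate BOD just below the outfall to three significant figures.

Flow-weighted mixing: C = (Q_r C_r + Q_w C_w)/(Q_r + Q_w)
= (24100×1.17 + 4210×251)/(24100 + 4210) = 1.085×10^6/28310 = 38.32 mg/L.

38.3 mg/L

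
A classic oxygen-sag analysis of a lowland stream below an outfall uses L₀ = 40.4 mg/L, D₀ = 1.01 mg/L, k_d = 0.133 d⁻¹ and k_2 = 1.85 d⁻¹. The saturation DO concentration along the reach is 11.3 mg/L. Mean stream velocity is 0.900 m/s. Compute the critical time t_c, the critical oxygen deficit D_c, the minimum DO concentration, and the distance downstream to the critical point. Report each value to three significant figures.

t_c ≈ 1.31 d; D_c ≈ 2.44 mg/L; min DO ≈ 8.86 mg/L; x_c ≈ 102 km

At the critical point dD/dt = 0, so k_d L₀ e^(−k_d t) = k_2 D. Substituting D(t) from the Streeter–Phelps equation and solving for t gives
t_c = ln[(k_2/k_d)(1 − D₀(k_2−k_d)/(k_d L₀))] / (k_2−k_d).
Here k_2−k_d = 1.717 d⁻¹ and 1 − D₀(k_2−k_d)/(k_d L₀) = 1 − 1.01×1.717/(0.133×40.4) = 0.6773, so
t_c = ln(13.91 × 0.6773) / 1.717 = 2.243 / 1.717 = 1.306 d.
D_c = (k_d/k_2) L₀ e^(−k_d t_c) = (0.133/1.85) × 40.4 × e^(−0.133×1.306) = 0.07189 × 40.4 × 0.8405 = 2.441 mg/L.
Minimum DO = C_s − D_c = 11.3 − 2.441 = 8.859 mg/L.
x_c = v t_c = 0.900 m/s × 1.306 d × 86400 s/d = 101600 m ≈ 102 km.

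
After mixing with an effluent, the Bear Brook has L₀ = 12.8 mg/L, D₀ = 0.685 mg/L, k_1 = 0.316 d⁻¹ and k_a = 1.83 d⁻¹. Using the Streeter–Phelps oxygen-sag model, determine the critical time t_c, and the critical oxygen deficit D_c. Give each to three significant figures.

t_c = [1/(k_a−k_1)] ln[(k_a/k_1)(1 − D₀(k_a−k_1)/(k_1 L₀))]
= [1/(1.83−0.316)] ln[(1.83/0.316)(1 − 0.685×1.514/(0.316×12.8))]
= (1/1.514) ln[5.791 × 0.7436] = 0.6605 × ln(4.306) = 0.6605 × 1.460 = 0.9644 d.
L(t_c) = L₀ e^(−k_1 t_c) = 12.8 × 0.7373 = 9.438 mg/L, and at the critical point k_a D_c = k_1 L, so D_c = (0.316/1.83) × 9.438 = 1.630 mg/L.

t_c ≈ 0.964 d; D_c ≈ 1.63 mg/L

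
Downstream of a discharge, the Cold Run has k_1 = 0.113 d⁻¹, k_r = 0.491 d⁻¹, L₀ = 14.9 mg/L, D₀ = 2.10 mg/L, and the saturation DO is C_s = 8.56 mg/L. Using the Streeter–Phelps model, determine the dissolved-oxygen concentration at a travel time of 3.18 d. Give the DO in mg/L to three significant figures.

DO ≈ 5.94 mg/L

k_1 L₀/(k_r−k_1) = 0.113×14.9/(0.491−0.113) = 1.684/0.3780 = 4.454 mg/L.
e^(−k_1 t) = e^(−0.113×3.180) = 0.6981; e^(−k_r t) = e^(−0.491×3.180) = 0.2098.
D = 4.454 × (0.6981 − 0.2098) + 2.10 × 0.2098 = 2.175 + 0.4407 = 2.616 mg/L.
DO = C_s − D = 8.56 − 2.616 = 5.944 mg/L.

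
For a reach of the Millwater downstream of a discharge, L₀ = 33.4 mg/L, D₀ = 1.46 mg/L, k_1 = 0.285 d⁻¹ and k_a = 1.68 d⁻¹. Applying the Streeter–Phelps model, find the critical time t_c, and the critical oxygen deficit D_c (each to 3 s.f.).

t_c ≈ 1.10 d; D_c ≈ 4.14 mg/L

With k_a/k_1 = 5.895 and 1 − D₀(k_a−k_1)/(k_1 L₀) = 0.7860,
t_c = ln(5.895 × 0.7860) / (1.68 − 0.285) = ln(4.633) / 1.395 = 1.533/1.395 = 1.099 d.
L(t_c) = L₀ e^(−k_1 t_c) = 33.4 × 0.7311 = 24.42 mg/L, and at the critical point k_a D_c = k_1 L, so D_c = (0.285/1.68) × 24.42 = 4.142 mg/L.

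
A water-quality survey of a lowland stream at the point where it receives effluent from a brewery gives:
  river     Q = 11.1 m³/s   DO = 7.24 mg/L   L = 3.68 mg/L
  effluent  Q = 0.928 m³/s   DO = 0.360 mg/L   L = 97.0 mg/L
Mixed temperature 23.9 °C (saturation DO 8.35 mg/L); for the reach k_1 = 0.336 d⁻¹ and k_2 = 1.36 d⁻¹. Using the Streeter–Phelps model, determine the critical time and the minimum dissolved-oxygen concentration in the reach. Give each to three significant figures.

t_c ≈ 0.764 d; minimum DO ≈ 6.27 mg/L

Mixed DO = (11.1×7.24 + 0.928×0.360)/(11.1+0.928) = 80.70/12.03 = 6.709 mg/L.
Mixed L₀ = (11.1×3.68 + 0.928×97.0)/(12.03) = 130.9/12.03 = 10.88 mg/L.
Initial deficit D₀ = C_s − DO₀ = 8.35 − 6.709 = 1.641 mg/L.
t_c = (1/1.024) ln[(1.36/0.336)(1 − 1.641×1.024/(0.336×10.88))] = 0.9766 × ln(2.187) = 0.7643 d.
D_c = (0.336/1.36) × 10.88 × e^(−0.336×0.7643) = 0.2471 × 10.88 × 0.7735 = 2.079 mg/L.
Minimum DO = 8.35 − 2.079 = 6.271 mg/L.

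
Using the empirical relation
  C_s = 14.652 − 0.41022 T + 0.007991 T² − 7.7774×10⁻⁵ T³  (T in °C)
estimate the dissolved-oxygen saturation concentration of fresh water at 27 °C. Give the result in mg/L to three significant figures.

C_s ≈ 7.87 mg/L

C_s = 14.652 − 0.41022×27 + 0.007991×27² − 7.7774×10⁻⁵×27³ = 7.871 mg/L.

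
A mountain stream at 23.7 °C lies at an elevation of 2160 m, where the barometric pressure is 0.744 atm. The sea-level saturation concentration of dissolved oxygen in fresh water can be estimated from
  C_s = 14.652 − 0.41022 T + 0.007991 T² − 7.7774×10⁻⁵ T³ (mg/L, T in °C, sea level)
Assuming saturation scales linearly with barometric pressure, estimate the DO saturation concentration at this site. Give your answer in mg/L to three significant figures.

At sea level: C_s = 14.652 − 0.41022×23.7 + 0.007991×23.7² − 7.7774×10⁻⁵×23.7³ = 8.383 mg/L.
Pressure correction: C_s' = 8.383 × 0.744 = 6.237 mg/L.

C_s ≈ 6.24 mg/L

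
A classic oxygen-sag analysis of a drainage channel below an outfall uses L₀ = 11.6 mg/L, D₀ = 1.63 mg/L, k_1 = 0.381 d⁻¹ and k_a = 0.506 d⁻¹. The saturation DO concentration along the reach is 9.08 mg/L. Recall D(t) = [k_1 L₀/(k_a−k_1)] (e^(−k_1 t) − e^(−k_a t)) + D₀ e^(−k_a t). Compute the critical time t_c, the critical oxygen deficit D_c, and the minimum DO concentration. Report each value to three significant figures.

At the critical point dD/dt = 0, so k_1 L₀ e^(−k_1 t) = k_a D. Substituting D(t) from the Streeter–Phelps equation and solving for t gives
t_c = ln[(k_a/k_1)(1 − D₀(k_a−k_1)/(k_1 L₀))] / (k_a−k_1).
Here k_a−k_1 = 0.1250 d⁻¹ and 1 − D₀(k_a−k_1)/(k_1 L₀) = 1 − 1.63×0.1250/(0.381×11.6) = 0.9539, so
t_c = ln(1.328 × 0.9539) / 0.1250 = 0.2365 / 0.1250 = 1.892 d.
D_c = (k_1/k_a) L₀ e^(−k_1 t_c) = (0.381/0.506) × 11.6 × e^(−0.381×1.892) = 0.7530 × 11.6 × 0.4863 = 4.247 mg/L.
Minimum DO = C_s − D_c = 9.08 − 4.247 = 4.833 mg/L.

t_c ≈ 1.89 d; D_c ≈ 4.25 mg/L; min DO ≈ 4.83 mg/L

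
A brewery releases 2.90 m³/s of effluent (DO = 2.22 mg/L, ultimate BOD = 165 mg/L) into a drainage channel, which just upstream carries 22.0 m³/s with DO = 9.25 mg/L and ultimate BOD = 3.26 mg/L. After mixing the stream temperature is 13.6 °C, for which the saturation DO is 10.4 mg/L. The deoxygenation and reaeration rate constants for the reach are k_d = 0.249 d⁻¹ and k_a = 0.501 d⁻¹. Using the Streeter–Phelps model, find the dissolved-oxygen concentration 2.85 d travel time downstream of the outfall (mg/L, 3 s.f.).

Mixed DO = (22.0×9.25 + 2.90×2.22)/(22.0+2.90) = 209.9/24.90 = 8.431 mg/L.
Mixed L₀ = (22.0×3.26 + 2.90×165)/(24.90) = 550.2/24.90 = 22.10 mg/L.
Initial deficit D₀ = C_s − DO₀ = 10.4 − 8.431 = 1.969 mg/L.
D(2.85) = [0.249×22.10/(0.501−0.249)](e^(−0.249×2.85) − e^(−0.501×2.85)) + 1.969 e^(−0.501×2.85)
= 21.83 × (0.4918 − 0.2398) + 1.969 × 0.2398 = 5.974 mg/L.
DO = 10.4 − 5.974 = 4.426 mg/L.

DO ≈ 4.43 mg/L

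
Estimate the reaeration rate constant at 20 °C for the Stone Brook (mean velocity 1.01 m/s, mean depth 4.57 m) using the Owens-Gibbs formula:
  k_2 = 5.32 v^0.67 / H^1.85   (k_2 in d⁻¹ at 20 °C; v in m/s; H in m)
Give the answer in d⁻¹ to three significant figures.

k_2 ≈ 0.322 d⁻¹

k_2 = 5.32 × 1.01^0.67 / 4.57^1.85 = 5.32 × 1.007 / 16.63 = 0.3221 d⁻¹.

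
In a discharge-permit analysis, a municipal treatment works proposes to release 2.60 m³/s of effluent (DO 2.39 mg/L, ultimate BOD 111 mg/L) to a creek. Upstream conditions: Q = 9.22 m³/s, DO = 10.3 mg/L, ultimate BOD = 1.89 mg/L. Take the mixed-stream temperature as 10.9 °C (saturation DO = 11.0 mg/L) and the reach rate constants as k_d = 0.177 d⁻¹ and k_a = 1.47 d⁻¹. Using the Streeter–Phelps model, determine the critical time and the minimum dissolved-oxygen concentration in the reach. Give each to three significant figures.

t_c ≈ 0.735 d; minimum DO ≈ 8.26 mg/L

Mixed DO = (9.22×10.3 + 2.60×2.39)/(9.22+2.60) = 101.2/11.82 = 8.560 mg/L.
Mixed L₀ = (9.22×1.89 + 2.60×111)/(11.82) = 306.0/11.82 = 25.89 mg/L.
Initial deficit D₀ = C_s − DO₀ = 11.0 − 8.560 = 2.440 mg/L.
t_c = (1/1.293) ln[(1.47/0.177)(1 − 2.440×1.293/(0.177×25.89))] = 0.7734 × ln(2.588) = 0.7353 d.
D_c = (0.177/1.47) × 25.89 × e^(−0.177×0.7353) = 0.1204 × 25.89 × 0.8780 = 2.737 mg/L.
Minimum DO = 11.0 − 2.737 = 8.263 mg/L.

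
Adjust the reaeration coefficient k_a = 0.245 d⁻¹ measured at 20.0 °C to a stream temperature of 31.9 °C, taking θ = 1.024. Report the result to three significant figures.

k_a(T₂) = k_a(T₁) · θ^(T₂−T₁) = 0.245 × 1.024^(31.9−20.0)
= 0.245 × 1.024^11.9 = 0.245 × 1.326 = 0.3249 d⁻¹.

k_a ≈ 0.325 d⁻¹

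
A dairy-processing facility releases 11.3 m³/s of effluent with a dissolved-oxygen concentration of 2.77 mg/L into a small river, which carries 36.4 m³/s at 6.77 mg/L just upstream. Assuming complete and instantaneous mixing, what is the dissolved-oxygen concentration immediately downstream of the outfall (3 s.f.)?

Flow-weighted mixing: C = (Q_r C_r + Q_w C_w)/(Q_r + Q_w)
= (36.4×6.77 + 11.3×2.77)/(36.4 + 11.3) = 277.7/47.70 = 5.822 mg/L.

5.82 mg/L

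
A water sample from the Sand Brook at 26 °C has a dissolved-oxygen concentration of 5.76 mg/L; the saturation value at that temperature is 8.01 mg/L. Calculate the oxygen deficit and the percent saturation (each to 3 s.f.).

D = C_s − C = 8.01 − 5.76 = 2.25 mg/L.
% saturation = 5.76/8.01 × 100 = 71.9 %.

D ≈ 2.25 mg/L; 71.9 % saturation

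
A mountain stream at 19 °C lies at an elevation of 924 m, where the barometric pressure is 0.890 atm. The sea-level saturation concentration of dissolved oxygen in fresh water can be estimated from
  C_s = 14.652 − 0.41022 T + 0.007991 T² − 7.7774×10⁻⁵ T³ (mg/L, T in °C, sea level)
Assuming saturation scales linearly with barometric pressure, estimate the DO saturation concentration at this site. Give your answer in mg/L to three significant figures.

At sea level: C_s = 14.652 − 0.41022×19 + 0.007991×19² − 7.7774×10⁻⁵×19³ = 9.209 mg/L.
Pressure correction: C_s' = 9.209 × 0.890 = 8.196 mg/L.

C_s ≈ 8.20 mg/L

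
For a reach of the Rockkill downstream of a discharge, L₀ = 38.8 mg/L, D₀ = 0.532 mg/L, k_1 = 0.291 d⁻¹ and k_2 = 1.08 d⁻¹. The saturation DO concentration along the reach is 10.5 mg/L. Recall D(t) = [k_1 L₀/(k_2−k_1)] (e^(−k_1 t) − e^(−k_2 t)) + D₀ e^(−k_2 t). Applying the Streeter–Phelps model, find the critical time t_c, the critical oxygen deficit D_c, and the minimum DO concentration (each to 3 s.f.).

At the critical point dD/dt = 0, so k_1 L₀ e^(−k_1 t) = k_2 D. Substituting D(t) from the Streeter–Phelps equation and solving for t gives
t_c = ln[(k_2/k_1)(1 − D₀(k_2−k_1)/(k_1 L₀))] / (k_2−k_1).
Here k_2−k_1 = 0.7890 d⁻¹ and 1 − D₀(k_2−k_1)/(k_1 L₀) = 1 − 0.532×0.7890/(0.291×38.8) = 0.9628, so
t_c = ln(3.711 × 0.9628) / 0.7890 = 1.274 / 0.7890 = 1.614 d.
L(t_c) = L₀ e^(−k_1 t_c) = 38.8 × 0.6252 = 24.26 mg/L, and at the critical point k_2 D_c = k_1 L, so D_c = (0.291/1.08) × 24.26 = 6.536 mg/L.
Minimum DO = C_s − D_c = 10.5 − 6.536 = 3.964 mg/L.

t_c ≈ 1.61 d; D_c ≈ 6.54 mg/L; min DO ≈ 3.96 mg/L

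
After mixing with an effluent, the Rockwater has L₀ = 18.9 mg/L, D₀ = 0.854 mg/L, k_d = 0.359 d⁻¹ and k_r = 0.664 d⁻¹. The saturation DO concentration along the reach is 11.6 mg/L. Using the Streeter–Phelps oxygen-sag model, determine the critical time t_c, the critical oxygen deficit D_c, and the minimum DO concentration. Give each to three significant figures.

t_c ≈ 1.89 d; D_c ≈ 5.19 mg/L; min DO ≈ 6.41 mg/L

t_c = [1/(k_r−k_d)] ln[(k_r/k_d)(1 − D₀(k_r−k_d)/(k_d L₀))]
= [1/(0.664−0.359)] ln[(0.664/0.359)(1 − 0.854×0.3050/(0.359×18.9))]
= (1/0.3050) ln[1.850 × 0.9616] = 3.279 × ln(1.779) = 3.279 × 0.5758 = 1.888 d.
L(t_c) = L₀ e^(−k_d t_c) = 18.9 × 0.5078 = 9.597 mg/L, and at the critical point k_r D_c = k_d L, so D_c = (0.359/0.664) × 9.597 = 5.188 mg/L.
Minimum DO = C_s − D_c = 11.6 − 5.188 = 6.412 mg/L.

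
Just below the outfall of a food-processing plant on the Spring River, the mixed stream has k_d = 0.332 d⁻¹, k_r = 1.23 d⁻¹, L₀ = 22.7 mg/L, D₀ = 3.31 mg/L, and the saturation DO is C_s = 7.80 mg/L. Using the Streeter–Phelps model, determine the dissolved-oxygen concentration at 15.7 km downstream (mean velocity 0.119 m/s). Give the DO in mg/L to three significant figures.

DO ≈ 3.52 mg/L

Travel time t = x/v = 15.7 km / (0.119 m/s) = 15700 m / 0.119 m/s = 131900 s = 1.527 d.
k_d L₀/(k_r−k_d) = 0.332×22.7/(1.23−0.332) = 7.536/0.8980 = 8.392 mg/L.
e^(−k_d t) = e^(−0.332×1.527) = 0.6023; e^(−k_r t) = e^(−1.23×1.527) = 0.1529.
D = 8.392 × (0.6023 − 0.1529) + 3.31 × 0.1529 = 3.772 + 0.5060 = 4.278 mg/L.
DO = C_s − D = 7.80 − 4.278 = 3.522 mg/L.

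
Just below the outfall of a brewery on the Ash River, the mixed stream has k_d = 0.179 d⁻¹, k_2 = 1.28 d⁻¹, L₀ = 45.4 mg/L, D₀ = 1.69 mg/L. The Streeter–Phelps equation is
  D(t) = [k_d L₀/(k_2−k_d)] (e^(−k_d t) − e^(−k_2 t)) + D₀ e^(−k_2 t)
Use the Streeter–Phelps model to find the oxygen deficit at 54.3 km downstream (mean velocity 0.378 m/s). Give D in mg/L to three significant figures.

D ≈ 4.80 mg/L

Travel time t = x/v = 54.3 km / (0.378 m/s) = 54300 m / 0.378 m/s = 143700 s = 1.663 d.
k_d L₀/(k_2−k_d) = 0.179×45.4/(1.28−0.179) = 8.127/1.101 = 7.381 mg/L.
e^(−k_d t) = e^(−0.179×1.663) = 0.7426; e^(−k_2 t) = e^(−1.28×1.663) = 0.1191.
D = 7.381 × (0.7426 − 0.1191) + 1.69 × 0.1191 = 4.602 + 0.2012 = 4.804 mg/L.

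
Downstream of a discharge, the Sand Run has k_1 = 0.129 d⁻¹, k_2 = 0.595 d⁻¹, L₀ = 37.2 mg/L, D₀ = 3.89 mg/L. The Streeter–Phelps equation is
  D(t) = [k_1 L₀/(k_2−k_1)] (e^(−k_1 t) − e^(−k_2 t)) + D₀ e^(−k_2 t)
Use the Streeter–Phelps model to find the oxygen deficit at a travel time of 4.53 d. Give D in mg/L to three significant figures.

k_1 L₀/(k_2−k_1) = 0.129×37.2/(0.595−0.129) = 4.799/0.4660 = 10.30 mg/L.
e^(−k_1 t) = e^(−0.129×4.530) = 0.5575; e^(−k_2 t) = e^(−0.595×4.530) = 0.06752.
D = 10.30 × (0.5575 − 0.06752) + 3.89 × 0.06752 = 5.045 + 0.2626 = 5.308 mg/L.

D ≈ 5.31 mg/L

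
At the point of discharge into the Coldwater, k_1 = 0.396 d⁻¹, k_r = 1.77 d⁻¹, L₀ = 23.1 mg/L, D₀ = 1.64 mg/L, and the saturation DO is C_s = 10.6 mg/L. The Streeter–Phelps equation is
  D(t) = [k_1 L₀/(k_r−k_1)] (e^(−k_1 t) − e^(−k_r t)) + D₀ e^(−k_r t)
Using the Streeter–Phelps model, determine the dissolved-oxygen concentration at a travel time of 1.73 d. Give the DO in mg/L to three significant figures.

DO ≈ 7.48 mg/L

k_1 L₀/(k_r−k_1) = 0.396×23.1/(1.77−0.396) = 9.148/1.374 = 6.658 mg/L.
e^(−k_1 t) = e^(−0.396×1.730) = 0.5040; e^(−k_r t) = e^(−1.77×1.730) = 0.04679.
D = 6.658 × (0.5040 − 0.04679) + 1.64 × 0.04679 = 3.044 + 0.07673 = 3.121 mg/L.
DO = C_s − D = 10.6 − 3.121 = 7.479 mg/L.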